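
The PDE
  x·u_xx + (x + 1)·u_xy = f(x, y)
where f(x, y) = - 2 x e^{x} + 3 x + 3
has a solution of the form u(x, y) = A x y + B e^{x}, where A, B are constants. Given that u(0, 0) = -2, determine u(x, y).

Substitute the ansatz u = A x y + B e^{x} into the left-hand side.
Derivatives of the ansatz:
  u_xx = B e^{x}
  u_xy = A
Term by term:
  x·u_xx = B x e^{x}
  (x + 1)·u_xy = A x + A
So the left-hand side equals
  A x + A + B x e^{x}
This must equal f(x, y) = - 2 x e^{x} + 3 x + 3 identically.
Matching coefficients of the independent functions:
  [constant term, x]:  A = 3
  [x e^{x}]:  B = -2
Solving: A = 3, B = -2.
Check against the point condition:
  u(0, 0) = -2  ⟹  B = -2  ✓
Hence u(x, y) = 3 x y - 2 e^{x}.

Answer: u(x, y) = 3 x y - 2 e^{x}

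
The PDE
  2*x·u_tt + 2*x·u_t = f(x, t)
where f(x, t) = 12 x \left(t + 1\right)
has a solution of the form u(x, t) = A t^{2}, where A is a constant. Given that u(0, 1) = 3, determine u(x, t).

Substitute the ansatz u = A t^{2} into the left-hand side.
Derivatives of the ansatz:
  u_tt = 2 A
  u_t = 2 A t
Term by term:
  2*x·u_tt = 4 A x
  2*x·u_t = 4 A t x
So the left-hand side equals
  4 A t x + 4 A x
This must equal f(x, t) identically; expanded, f = 12 t x + 12 x.
Matching coefficients of the independent functions:
  [x, t x]:  4 A = 12
Solving: A = 3.
Check against the point condition:
  u(0, 1) = 3  ⟹  A = 3  ✓
Hence u(x, t) = 3 t^{2}.

Answer: u(x, t) = 3 t^{2}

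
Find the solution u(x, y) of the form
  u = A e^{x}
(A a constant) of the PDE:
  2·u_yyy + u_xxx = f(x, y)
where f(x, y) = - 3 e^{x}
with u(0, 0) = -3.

Answer: u(x, y) = - 3 e^{x}

Derivation:
Substitute the ansatz u = A e^{x} into the left-hand side.
Derivatives of the ansatz:
  u_yyy = 0
  u_xxx = A e^{x}
Term by term:
  2·u_yyy = 0
  u_xxx = A e^{x}
So the left-hand side equals
  A e^{x}
This must equal f(x, y) = - 3 e^{x} identically.
Matching coefficients of the independent functions:
  [e^{x}]:  A = -3
Solving: A = -3.
Check against the point condition:
  u(0, 0) = -3  ⟹  A = -3  ✓
Hence u(x, y) = - 3 e^{x}.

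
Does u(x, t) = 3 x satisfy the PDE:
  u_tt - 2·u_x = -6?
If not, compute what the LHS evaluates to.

Evaluate each term of the left-hand side for u = 3 x.
Derivatives:
  u_tt = 0
  u_x = 3
Terms:
  u_tt = 0
  -2·u_x = -6
Sum: LHS = -6
This is exactly the given right-hand side, so u is a solution.

Answer: Yes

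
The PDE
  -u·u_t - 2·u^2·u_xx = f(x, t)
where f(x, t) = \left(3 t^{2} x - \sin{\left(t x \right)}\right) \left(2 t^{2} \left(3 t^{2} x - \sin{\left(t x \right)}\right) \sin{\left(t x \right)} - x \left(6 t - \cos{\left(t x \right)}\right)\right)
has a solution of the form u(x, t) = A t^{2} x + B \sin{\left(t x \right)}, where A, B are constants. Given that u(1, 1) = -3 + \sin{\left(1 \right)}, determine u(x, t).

Substitute the ansatz u = A t^{2} x + B \sin{\left(t x \right)} into the left-hand side.
Derivatives of the ansatz:
  u_t = 2 A t x + B x \cos{\left(t x \right)}
  u_xx = - B t^{2} \sin{\left(t x \right)}
Term by term:
  -u·u_t = - 2 A^{2} t^{3} x^{2} - A B t^{2} x^{2} \cos{\left(t x \right)} - 2 A B t x \sin{\left(t x \right)} - B^{2} x \sin{\left(t x \right)} \cos{\left(t x \right)}
  -2·u^2·u_xx = 2 A^{2} B t^{6} x^{2} \sin{\left(t x \right)} + 4 A B^{2} t^{4} x \sin^{2}{\left(t x \right)} + 2 B^{3} t^{2} \sin^{3}{\left(t x \right)}
So the left-hand side equals
  2 A^{2} B t^{6} x^{2} \sin{\left(t x \right)} - 2 A^{2} t^{3} x^{2} + 4 A B^{2} t^{4} x \sin^{2}{\left(t x \right)} - A B t^{2} x^{2} \cos{\left(t x \right)} - 2 A B t x \sin{\left(t x \right)} + 2 B^{3} t^{2} \sin^{3}{\left(t x \right)} - B^{2} x \sin{\left(t x \right)} \cos{\left(t x \right)}
This must equal f(x, t) identically; expanded, f = 18 t^{6} x^{2} \sin{\left(t x \right)} - 12 t^{4} x \sin^{2}{\left(t x \right)} - 18 t^{3} x^{2} + 3 t^{2} x^{2} \cos{\left(t x \right)} + 2 t^{2} \sin^{3}{\left(t x \right)} + 6 t x \sin{\left(t x \right)} - x \sin{\left(t x \right)} \cos{\left(t x \right)}.
Matching coefficients of the independent functions:
  [t^{2} \sin^{3}{\left(t x \right)}]:  2 B^{3} = 2
  [t^{3} x^{2}]:  - 2 A^{2} = -18
  [t x \sin{\left(t x \right)}]:  - 2 A B = 6
  [t^{2} x^{2} \cos{\left(t x \right)}]:  - A B = 3
  [t^{4} x \sin^{2}{\left(t x \right)}]:  4 A B^{2} = -12
  [t^{6} x^{2} \sin{\left(t x \right)}]:  2 A^{2} B = 18
  [x \sin{\left(t x \right)} \cos{\left(t x \right)}]:  - B^{2} = -1
Solving: A = -3, B = 1.
Check against the point condition:
  u(1, 1) = -3 + \sin{\left(1 \right)}  ⟹  A + B \sin{\left(1 \right)} = -3 + \sin{\left(1 \right)}  ✓
Hence u(x, t) = - 3 t^{2} x + \sin{\left(t x \right)}.

Answer: u(x, t) = - 3 t^{2} x + \sin{\left(t x \right)}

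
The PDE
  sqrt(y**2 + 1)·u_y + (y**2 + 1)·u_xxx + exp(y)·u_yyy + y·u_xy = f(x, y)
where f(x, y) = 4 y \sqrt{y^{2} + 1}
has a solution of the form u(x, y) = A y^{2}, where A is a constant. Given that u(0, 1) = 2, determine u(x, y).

Substitute the ansatz u = A y^{2} into the left-hand side.
Derivatives of the ansatz:
  u_y = 2 A y
  u_xxx = 0
  u_yyy = 0
  u_xy = 0
Term by term:
  sqrt(y**2 + 1)·u_y = 2 A y \sqrt{y^{2} + 1}
  (y**2 + 1)·u_xxx = 0
  exp(y)·u_yyy = 0
  y·u_xy = 0
So the left-hand side equals
  2 A y \sqrt{y^{2} + 1}
This must equal f(x, y) = 4 y \sqrt{y^{2} + 1} identically.
Matching coefficients of the independent functions:
  [y \sqrt{y^{2} + 1}]:  2 A = 4
Solving: A = 2.
Check against the point condition:
  u(0, 1) = 2  ⟹  A = 2  ✓
Hence u(x, y) = 2 y^{2}.

Answer: u(x, y) = 2 y^{2}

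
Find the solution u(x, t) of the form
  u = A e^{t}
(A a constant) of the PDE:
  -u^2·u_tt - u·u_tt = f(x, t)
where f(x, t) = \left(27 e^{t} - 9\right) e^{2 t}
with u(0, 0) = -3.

Substitute the ansatz u = A e^{t} into the left-hand side.
Derivatives of the ansatz:
  u_tt = A e^{t}
Term by term:
  -u^2·u_tt = - A^{3} e^{3 t}
  -u·u_tt = - A^{2} e^{2 t}
So the left-hand side equals
  - A^{3} e^{3 t} - A^{2} e^{2 t}
This must equal f(x, t) = \left(27 e^{t} - 9\right) e^{2 t} identically.
Matching coefficients of the independent functions:
  [e^{2 t}]:  - A^{2} = -9
  [e^{3 t}]:  - A^{3} = 27
Solving: A = -3.
Check against the point condition:
  u(0, 0) = -3  ⟹  A = -3  ✓
Hence u(x, t) = - 3 e^{t}.

Answer: u(x, t) = - 3 e^{t}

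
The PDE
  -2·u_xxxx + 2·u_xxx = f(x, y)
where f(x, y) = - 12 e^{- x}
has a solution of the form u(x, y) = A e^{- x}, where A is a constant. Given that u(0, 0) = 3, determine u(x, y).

Substitute the ansatz u = A e^{- x} into the left-hand side.
Derivatives of the ansatz:
  u_xxxx = A e^{- x}
  u_xxx = - A e^{- x}
Term by term:
  -2·u_xxxx = - 2 A e^{- x}
  2·u_xxx = - 2 A e^{- x}
So the left-hand side equals
  - 4 A e^{- x}
This must equal f(x, y) = - 12 e^{- x} identically.
Matching coefficients of the independent functions:
  [e^{- x}]:  - 4 A = -12
Solving: A = 3.
Check against the point condition:
  u(0, 0) = 3  ⟹  A = 3  ✓
Hence u(x, y) = 3 e^{- x}.

Answer: u(x, y) = 3 e^{- x}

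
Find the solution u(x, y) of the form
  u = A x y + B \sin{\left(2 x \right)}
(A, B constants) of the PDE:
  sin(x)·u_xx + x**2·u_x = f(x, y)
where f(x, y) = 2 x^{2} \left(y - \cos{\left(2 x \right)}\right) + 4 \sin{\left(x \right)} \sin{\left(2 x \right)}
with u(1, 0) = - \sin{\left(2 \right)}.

Substitute the ansatz u = A x y + B \sin{\left(2 x \right)} into the left-hand side.
Derivatives of the ansatz:
  u_xx = - 4 B \sin{\left(2 x \right)}
  u_x = A y + 2 B \cos{\left(2 x \right)}
Term by term:
  sin(x)·u_xx = - 4 B \sin{\left(x \right)} \sin{\left(2 x \right)}
  x**2·u_x = A x^{2} y + 2 B x^{2} \cos{\left(2 x \right)}
So the left-hand side equals
  A x^{2} y + 2 B x^{2} \cos{\left(2 x \right)} - 4 B \sin{\left(x \right)} \sin{\left(2 x \right)}
This must equal f(x, y) identically; expanded, f = 2 x^{2} y - 2 x^{2} \cos{\left(2 x \right)} + 4 \sin{\left(x \right)} \sin{\left(2 x \right)}.
Matching coefficients of the independent functions:
  [x^{2} y]:  A = 2
  [x^{2} \cos{\left(2 x \right)}]:  2 B = -2
  [\sin{\left(x \right)} \sin{\left(2 x \right)}]:  - 4 B = 4
Solving: A = 2, B = -1.
Check against the point condition:
  u(1, 0) = - \sin{\left(2 \right)}  ⟹  B \sin{\left(2 \right)} = - \sin{\left(2 \right)}  ✓
Hence u(x, y) = 2 x y - \sin{\left(2 x \right)}.

Answer: u(x, y) = 2 x y - \sin{\left(2 x \right)}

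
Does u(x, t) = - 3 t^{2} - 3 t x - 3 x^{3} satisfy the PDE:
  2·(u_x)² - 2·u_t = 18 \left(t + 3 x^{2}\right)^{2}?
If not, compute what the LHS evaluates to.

Answer: No, the LHS evaluates to 12 t + 6 x + 18 \left(t + 3 x^{2}\right)^{2}

Derivation:
Evaluate each term of the left-hand side for u = - 3 t^{2} - 3 t x - 3 x^{3}.
Derivatives:
  u_x = - 3 t - 9 x^{2}
  u_t = - 6 t - 3 x
Terms:
  2·(u_x)² = 18 \left(t + 3 x^{2}\right)^{2}
  -2·u_t = 12 t + 6 x
Sum: LHS = 12 t + 6 x + 18 \left(t + 3 x^{2}\right)^{2}
Given right-hand side: 18 \left(t + 3 x^{2}\right)^{2}. Difference LHS − RHS = 12 t + 6 x ≠ 0, so u is not a solution.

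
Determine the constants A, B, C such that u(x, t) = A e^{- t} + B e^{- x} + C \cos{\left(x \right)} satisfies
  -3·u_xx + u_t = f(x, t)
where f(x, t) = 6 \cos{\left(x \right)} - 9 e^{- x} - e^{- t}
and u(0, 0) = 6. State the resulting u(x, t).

Answer: u(x, t) = 2 \cos{\left(x \right)} + 3 e^{- x} + e^{- t}

Derivation:
Substitute the ansatz u = A e^{- t} + B e^{- x} + C \cos{\left(x \right)} into the left-hand side.
Derivatives of the ansatz:
  u_xx = B e^{- x} - C \cos{\left(x \right)}
  u_t = - A e^{- t}
Term by term:
  -3·u_xx = - 3 B e^{- x} + 3 C \cos{\left(x \right)}
  u_t = - A e^{- t}
So the left-hand side equals
  - A e^{- t} - 3 B e^{- x} + 3 C \cos{\left(x \right)}
This must equal f(x, t) = 6 \cos{\left(x \right)} - 9 e^{- x} - e^{- t} identically.
Matching coefficients of the independent functions:
  [e^{- t}]:  - A = -1
  [e^{- x}]:  - 3 B = -9
  [\cos{\left(x \right)}]:  3 C = 6
Solving: A = 1, B = 3, C = 2.
Check against the point condition:
  u(0, 0) = 6  ⟹  A + B + C = 6  ✓
Hence u(x, t) = 2 \cos{\left(x \right)} + 3 e^{- x} + e^{- t}.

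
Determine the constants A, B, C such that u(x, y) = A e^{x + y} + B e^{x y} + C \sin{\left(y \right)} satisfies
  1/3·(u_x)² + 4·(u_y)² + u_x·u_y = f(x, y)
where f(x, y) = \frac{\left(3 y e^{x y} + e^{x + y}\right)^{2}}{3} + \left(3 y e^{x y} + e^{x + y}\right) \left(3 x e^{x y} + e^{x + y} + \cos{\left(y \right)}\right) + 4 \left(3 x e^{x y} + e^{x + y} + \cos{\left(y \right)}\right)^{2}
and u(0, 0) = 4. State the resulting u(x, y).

Answer: u(x, y) = 3 e^{x y} + e^{x + y} + \sin{\left(y \right)}

Derivation:
Substitute the ansatz u = A e^{x + y} + B e^{x y} + C \sin{\left(y \right)} into the left-hand side.
Derivatives of the ansatz:
  u_x = A e^{x} e^{y} + B y e^{x y}
  u_y = A e^{x} e^{y} + B x e^{x y} + C \cos{\left(y \right)}
Term by term:
  1/3·(u_x)² = \frac{A^{2} e^{2 x} e^{2 y}}{3} + \frac{2 A B y e^{x} e^{y} e^{x y}}{3} + \frac{B^{2} y^{2} e^{2 x y}}{3}
  4·(u_y)² = 4 A^{2} e^{2 x} e^{2 y} + 8 A B x e^{x} e^{y} e^{x y} + 8 A C e^{x} e^{y} \cos{\left(y \right)} + 4 B^{2} x^{2} e^{2 x y} + 8 B C x e^{x y} \cos{\left(y \right)} + 4 C^{2} \cos^{2}{\left(y \right)}
  u_x·u_y = A^{2} e^{2 x} e^{2 y} + A B x e^{x} e^{y} e^{x y} + A B y e^{x} e^{y} e^{x y} + A C e^{x} e^{y} \cos{\left(y \right)} + B^{2} x y e^{2 x y} + B C y e^{x y} \cos{\left(y \right)}
So the left-hand side equals
  \frac{16 A^{2} e^{2 x} e^{2 y}}{3} + 9 A B x e^{x} e^{y} e^{x y} + \frac{5 A B y e^{x} e^{y} e^{x y}}{3} + 9 A C e^{x} e^{y} \cos{\left(y \right)} + 4 B^{2} x^{2} e^{2 x y} + B^{2} x y e^{2 x y} + \frac{B^{2} y^{2} e^{2 x y}}{3} + 8 B C x e^{x y} \cos{\left(y \right)} + B C y e^{x y} \cos{\left(y \right)} + 4 C^{2} \cos^{2}{\left(y \right)}
This must equal f(x, y) identically; expanded, f = 36 x^{2} e^{2 x y} + 9 x y e^{2 x y} + 27 x e^{x} e^{y} e^{x y} + 24 x e^{x y} \cos{\left(y \right)} + 3 y^{2} e^{2 x y} + 5 y e^{x} e^{y} e^{x y} + 3 y e^{x y} \cos{\left(y \right)} + \frac{16 e^{2 x} e^{2 y}}{3} + 9 e^{x} e^{y} \cos{\left(y \right)} + 4 \cos^{2}{\left(y \right)}.
Matching coefficients of the independent functions:
  [x^{2} e^{2 x y}]:  4 B^{2} = 36
  [y^{2} e^{2 x y}]:  \frac{B^{2}}{3} = 3
  [e^{2 x} e^{2 y}]:  \frac{16 A^{2}}{3} = \frac{16}{3}
  [x y e^{2 x y}]:  B^{2} = 9
  [x e^{x y} \cos{\left(y \right)}]:  8 B C = 24
  [y e^{x y} \cos{\left(y \right)}]:  B C = 3
  [e^{x} e^{y} \cos{\left(y \right)}]:  9 A C = 9
  [x e^{x} e^{y} e^{x y}]:  9 A B = 27
  [y e^{x} e^{y} e^{x y}]:  \frac{5 A B}{3} = 5
  [\cos^{2}{\left(y \right)}]:  4 C^{2} = 4
These equations allow (A, B, C) = (-1, -3, -1) or (1, 3, 1).
Impose the point condition(s):
  u(0, 0) = 4  ⟹  A + B = 4
Only A = 1, B = 3, C = 1 satisfies everything.
Hence u(x, y) = 3 e^{x y} + e^{x + y} + \sin{\left(y \right)}.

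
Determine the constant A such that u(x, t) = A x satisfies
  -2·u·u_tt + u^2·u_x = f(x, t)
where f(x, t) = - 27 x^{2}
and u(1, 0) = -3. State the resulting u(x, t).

Substitute the ansatz u = A x into the left-hand side.
Derivatives of the ansatz:
  u_tt = 0
  u_x = A
Term by term:
  -2·u·u_tt = 0
  u^2·u_x = A^{3} x^{2}
So the left-hand side equals
  A^{3} x^{2}
This must equal f(x, t) = - 27 x^{2} identically.
Matching coefficients of the independent functions:
  [x^{2}]:  A^{3} = -27
Solving: A = -3.
Check against the point condition:
  u(1, 0) = -3  ⟹  A = -3  ✓
Hence u(x, t) = - 3 x.

Answer: u(x, t) = - 3 x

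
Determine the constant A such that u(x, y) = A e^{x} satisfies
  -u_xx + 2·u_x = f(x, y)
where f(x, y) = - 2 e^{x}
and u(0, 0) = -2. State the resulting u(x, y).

Substitute the ansatz u = A e^{x} into the left-hand side.
Derivatives of the ansatz:
  u_xx = A e^{x}
  u_x = A e^{x}
Term by term:
  -u_xx = - A e^{x}
  2·u_x = 2 A e^{x}
So the left-hand side equals
  A e^{x}
This must equal f(x, y) = - 2 e^{x} identically.
Matching coefficients of the independent functions:
  [e^{x}]:  A = -2
Solving: A = -2.
Check against the point condition:
  u(0, 0) = -2  ⟹  A = -2  ✓
Hence u(x, y) = - 2 e^{x}.

Answer: u(x, y) = - 2 e^{x}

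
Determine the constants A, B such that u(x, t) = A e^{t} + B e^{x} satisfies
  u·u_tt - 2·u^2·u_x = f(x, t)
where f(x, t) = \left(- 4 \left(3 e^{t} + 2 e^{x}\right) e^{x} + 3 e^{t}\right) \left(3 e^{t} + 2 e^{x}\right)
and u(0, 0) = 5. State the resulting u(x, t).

Answer: u(x, t) = 3 e^{t} + 2 e^{x}

Derivation:
Substitute the ansatz u = A e^{t} + B e^{x} into the left-hand side.
Derivatives of the ansatz:
  u_tt = A e^{t}
  u_x = B e^{x}
Term by term:
  u·u_tt = A^{2} e^{2 t} + A B e^{t} e^{x}
  -2·u^2·u_x = - 2 A^{2} B e^{2 t} e^{x} - 4 A B^{2} e^{t} e^{2 x} - 2 B^{3} e^{3 x}
So the left-hand side equals
  - 2 A^{2} B e^{2 t} e^{x} + A^{2} e^{2 t} - 4 A B^{2} e^{t} e^{2 x} + A B e^{t} e^{x} - 2 B^{3} e^{3 x}
This must equal f(x, t) identically; expanded, f = - 36 e^{2 t} e^{x} + 9 e^{2 t} - 48 e^{t} e^{2 x} + 6 e^{t} e^{x} - 16 e^{3 x}.
Matching coefficients of the independent functions:
  [e^{t} e^{x}]:  A B = 6
  [e^{t} e^{2 x}]:  - 4 A B^{2} = -48
  [e^{2 t} e^{x}]:  - 2 A^{2} B = -36
  [e^{2 t}]:  A^{2} = 9
  [e^{3 x}]:  - 2 B^{3} = -16
Solving: A = 3, B = 2.
Check against the point condition:
  u(0, 0) = 5  ⟹  A + B = 5  ✓
Hence u(x, t) = 3 e^{t} + 2 e^{x}.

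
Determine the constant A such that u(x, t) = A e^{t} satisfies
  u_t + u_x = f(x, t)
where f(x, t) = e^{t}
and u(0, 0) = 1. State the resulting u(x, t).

Substitute the ansatz u = A e^{t} into the left-hand side.
Derivatives of the ansatz:
  u_t = A e^{t}
  u_x = 0
Term by term:
  u_t = A e^{t}
  u_x = 0
So the left-hand side equals
  A e^{t}
This must equal f(x, t) = e^{t} identically.
Matching coefficients of the independent functions:
  [e^{t}]:  A = 1
Solving: A = 1.
Check against the point condition:
  u(0, 0) = 1  ⟹  A = 1  ✓
Hence u(x, t) = e^{t}.

Answer: u(x, t) = e^{t}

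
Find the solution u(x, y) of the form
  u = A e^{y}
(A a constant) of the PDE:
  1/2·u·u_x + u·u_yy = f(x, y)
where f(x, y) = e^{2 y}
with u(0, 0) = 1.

Substitute the ansatz u = A e^{y} into the left-hand side.
Derivatives of the ansatz:
  u_x = 0
  u_yy = A e^{y}
Term by term:
  1/2·u·u_x = 0
  u·u_yy = A^{2} e^{2 y}
So the left-hand side equals
  A^{2} e^{2 y}
This must equal f(x, y) = e^{2 y} identically.
Matching coefficients of the independent functions:
  [e^{2 y}]:  A^{2} = 1
These equations allow (A) = (-1) or (1).
Impose the point condition(s):
  u(0, 0) = 1  ⟹  A = 1
Only A = 1 satisfies everything.
Hence u(x, y) = e^{y}.

Answer: u(x, y) = e^{y}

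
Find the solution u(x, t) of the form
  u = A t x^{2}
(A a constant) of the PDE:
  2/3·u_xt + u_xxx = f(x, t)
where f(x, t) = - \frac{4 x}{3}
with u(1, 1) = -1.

Substitute the ansatz u = A t x^{2} into the left-hand side.
Derivatives of the ansatz:
  u_xt = 2 A x
  u_xxx = 0
Term by term:
  2/3·u_xt = \frac{4 A x}{3}
  u_xxx = 0
So the left-hand side equals
  \frac{4 A x}{3}
This must equal f(x, t) = - \frac{4 x}{3} identically.
Matching coefficients of the independent functions:
  [x]:  \frac{4 A}{3} = - \frac{4}{3}
Solving: A = -1.
Check against the point condition:
  u(1, 1) = -1  ⟹  A = -1  ✓
Hence u(x, t) = - t x^{2}.

Answer: u(x, t) = - t x^{2}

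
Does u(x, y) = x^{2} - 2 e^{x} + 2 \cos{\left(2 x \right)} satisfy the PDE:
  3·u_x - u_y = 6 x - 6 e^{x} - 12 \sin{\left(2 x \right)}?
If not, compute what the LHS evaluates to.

Evaluate each term of the left-hand side for u = x^{2} - 2 e^{x} + 2 \cos{\left(2 x \right)}.
Derivatives:
  u_x = 2 x - 2 e^{x} - 4 \sin{\left(2 x \right)}
  u_y = 0
Terms:
  3·u_x = 6 x - 6 e^{x} - 12 \sin{\left(2 x \right)}
  -u_y = 0
Sum: LHS = 6 x - 6 e^{x} - 12 \sin{\left(2 x \right)}
This is exactly the given right-hand side, so u is a solution.

Answer: Yes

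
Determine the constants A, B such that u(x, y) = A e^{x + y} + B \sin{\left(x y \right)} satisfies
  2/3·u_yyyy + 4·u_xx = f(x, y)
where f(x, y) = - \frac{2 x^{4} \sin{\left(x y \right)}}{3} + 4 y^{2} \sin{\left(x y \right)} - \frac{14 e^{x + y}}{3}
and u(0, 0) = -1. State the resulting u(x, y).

Substitute the ansatz u = A e^{x + y} + B \sin{\left(x y \right)} into the left-hand side.
Derivatives of the ansatz:
  u_yyyy = A e^{x} e^{y} + B x^{4} \sin{\left(x y \right)}
  u_xx = A e^{x} e^{y} - B y^{2} \sin{\left(x y \right)}
Term by term:
  2/3·u_yyyy = \frac{2 A e^{x} e^{y}}{3} + \frac{2 B x^{4} \sin{\left(x y \right)}}{3}
  4·u_xx = 4 A e^{x} e^{y} - 4 B y^{2} \sin{\left(x y \right)}
So the left-hand side equals
  \frac{14 A e^{x} e^{y}}{3} + \frac{2 B x^{4} \sin{\left(x y \right)}}{3} - 4 B y^{2} \sin{\left(x y \right)}
This must equal f(x, y) identically; expanded, f = - \frac{2 x^{4} \sin{\left(x y \right)}}{3} + 4 y^{2} \sin{\left(x y \right)} - \frac{14 e^{x} e^{y}}{3}.
Matching coefficients of the independent functions:
  [x^{4} \sin{\left(x y \right)}]:  \frac{2 B}{3} = - \frac{2}{3}
  [y^{2} \sin{\left(x y \right)}]:  - 4 B = 4
  [e^{x} e^{y}]:  \frac{14 A}{3} = - \frac{14}{3}
Solving: A = -1, B = -1.
Check against the point condition:
  u(0, 0) = -1  ⟹  A = -1  ✓
Hence u(x, y) = - e^{x + y} - \sin{\left(x y \right)}.

Answer: u(x, y) = - e^{x + y} - \sin{\left(x y \right)}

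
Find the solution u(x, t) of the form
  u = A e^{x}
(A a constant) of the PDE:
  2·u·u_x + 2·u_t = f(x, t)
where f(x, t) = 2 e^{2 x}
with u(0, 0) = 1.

Answer: u(x, t) = e^{x}

Derivation:
Substitute the ansatz u = A e^{x} into the left-hand side.
Derivatives of the ansatz:
  u_x = A e^{x}
  u_t = 0
Term by term:
  2·u·u_x = 2 A^{2} e^{2 x}
  2·u_t = 0
So the left-hand side equals
  2 A^{2} e^{2 x}
This must equal f(x, t) = 2 e^{2 x} identically.
Matching coefficients of the independent functions:
  [e^{2 x}]:  2 A^{2} = 2
These equations allow (A) = (-1) or (1).
Impose the point condition(s):
  u(0, 0) = 1  ⟹  A = 1
Only A = 1 satisfies everything.
Hence u(x, t) = e^{x}.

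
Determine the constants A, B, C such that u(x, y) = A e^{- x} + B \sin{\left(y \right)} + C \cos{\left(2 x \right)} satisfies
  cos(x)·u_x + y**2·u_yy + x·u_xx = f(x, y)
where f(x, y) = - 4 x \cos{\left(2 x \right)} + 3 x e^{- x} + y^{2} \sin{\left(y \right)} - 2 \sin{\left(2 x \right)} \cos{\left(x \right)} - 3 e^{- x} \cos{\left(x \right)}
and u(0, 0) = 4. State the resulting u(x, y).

Substitute the ansatz u = A e^{- x} + B \sin{\left(y \right)} + C \cos{\left(2 x \right)} into the left-hand side.
Derivatives of the ansatz:
  u_x = - A e^{- x} - 2 C \sin{\left(2 x \right)}
  u_yy = - B \sin{\left(y \right)}
  u_xx = A e^{- x} - 4 C \cos{\left(2 x \right)}
Term by term:
  cos(x)·u_x = - A e^{- x} \cos{\left(x \right)} - 2 C \sin{\left(2 x \right)} \cos{\left(x \right)}
  y**2·u_yy = - B y^{2} \sin{\left(y \right)}
  x·u_xx = A x e^{- x} - 4 C x \cos{\left(2 x \right)}
So the left-hand side equals
  A x e^{- x} - A e^{- x} \cos{\left(x \right)} - B y^{2} \sin{\left(y \right)} - 4 C x \cos{\left(2 x \right)} - 2 C \sin{\left(2 x \right)} \cos{\left(x \right)}
This must equal f(x, y) = - 4 x \cos{\left(2 x \right)} + 3 x e^{- x} + y^{2} \sin{\left(y \right)} - 2 \sin{\left(2 x \right)} \cos{\left(x \right)} - 3 e^{- x} \cos{\left(x \right)} identically.
Matching coefficients of the independent functions:
  [x e^{- x}]:  A = 3
  [x \cos{\left(2 x \right)}]:  - 4 C = -4
  [y^{2} \sin{\left(y \right)}]:  - B = 1
  [e^{- x} \cos{\left(x \right)}]:  - A = -3
  [\sin{\left(2 x \right)} \cos{\left(x \right)}]:  - 2 C = -2
Solving: A = 3, B = -1, C = 1.
Check against the point condition:
  u(0, 0) = 4  ⟹  A + C = 4  ✓
Hence u(x, y) = - \sin{\left(y \right)} + \cos{\left(2 x \right)} + 3 e^{- x}.

Answer: u(x, y) = - \sin{\left(y \right)} + \cos{\left(2 x \right)} + 3 e^{- x}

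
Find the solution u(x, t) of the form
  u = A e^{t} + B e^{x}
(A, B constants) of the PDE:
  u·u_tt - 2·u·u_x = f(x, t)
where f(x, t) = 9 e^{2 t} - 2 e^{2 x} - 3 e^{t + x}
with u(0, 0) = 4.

Answer: u(x, t) = 3 e^{t} + e^{x}

Derivation:
Substitute the ansatz u = A e^{t} + B e^{x} into the left-hand side.
Derivatives of the ansatz:
  u_tt = A e^{t}
  u_x = B e^{x}
Term by term:
  u·u_tt = A^{2} e^{2 t} + A B e^{t} e^{x}
  -2·u·u_x = - 2 A B e^{t} e^{x} - 2 B^{2} e^{2 x}
So the left-hand side equals
  A^{2} e^{2 t} - A B e^{t} e^{x} - 2 B^{2} e^{2 x}
This must equal f(x, t) identically; expanded, f = 9 e^{2 t} - 3 e^{t} e^{x} - 2 e^{2 x}.
Matching coefficients of the independent functions:
  [e^{t} e^{x}]:  - A B = -3
  [e^{2 t}]:  A^{2} = 9
  [e^{2 x}]:  - 2 B^{2} = -2
These equations allow (A, B) = (-3, -1) or (3, 1).
Impose the point condition(s):
  u(0, 0) = 4  ⟹  A + B = 4
Only A = 3, B = 1 satisfies everything.
Hence u(x, t) = 3 e^{t} + e^{x}.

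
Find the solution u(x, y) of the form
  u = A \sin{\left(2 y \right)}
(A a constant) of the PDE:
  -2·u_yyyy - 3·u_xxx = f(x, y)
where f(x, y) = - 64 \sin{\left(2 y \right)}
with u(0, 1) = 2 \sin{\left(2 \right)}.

Substitute the ansatz u = A \sin{\left(2 y \right)} into the left-hand side.
Derivatives of the ansatz:
  u_yyyy = 16 A \sin{\left(2 y \right)}
  u_xxx = 0
Term by term:
  -2·u_yyyy = - 32 A \sin{\left(2 y \right)}
  -3·u_xxx = 0
So the left-hand side equals
  - 32 A \sin{\left(2 y \right)}
This must equal f(x, y) = - 64 \sin{\left(2 y \right)} identically.
Matching coefficients of the independent functions:
  [\sin{\left(2 y \right)}]:  - 32 A = -64
Solving: A = 2.
Check against the point condition:
  u(0, 1) = 2 \sin{\left(2 \right)}  ⟹  A \sin{\left(2 \right)} = 2 \sin{\left(2 \right)}  ✓
Hence u(x, y) = 2 \sin{\left(2 y \right)}.

Answer: u(x, y) = 2 \sin{\left(2 y \right)}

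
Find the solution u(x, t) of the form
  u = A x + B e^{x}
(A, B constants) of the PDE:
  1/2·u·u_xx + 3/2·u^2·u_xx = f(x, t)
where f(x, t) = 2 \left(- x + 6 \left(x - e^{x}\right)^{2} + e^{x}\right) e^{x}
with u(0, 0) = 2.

Substitute the ansatz u = A x + B e^{x} into the left-hand side.
Derivatives of the ansatz:
  u_xx = B e^{x}
Term by term:
  1/2·u·u_xx = \frac{A B x e^{x}}{2} + \frac{B^{2} e^{2 x}}{2}
  3/2·u^2·u_xx = \frac{3 A^{2} B x^{2} e^{x}}{2} + 3 A B^{2} x e^{2 x} + \frac{3 B^{3} e^{3 x}}{2}
So the left-hand side equals
  \frac{3 A^{2} B x^{2} e^{x}}{2} + 3 A B^{2} x e^{2 x} + \frac{A B x e^{x}}{2} + \frac{3 B^{3} e^{3 x}}{2} + \frac{B^{2} e^{2 x}}{2}
This must equal f(x, t) identically; expanded, f = 12 x^{2} e^{x} - 24 x e^{2 x} - 2 x e^{x} + 12 e^{3 x} + 2 e^{2 x}.
Matching coefficients of the independent functions:
  [x e^{x}]:  \frac{A B}{2} = -2
  [x e^{2 x}]:  3 A B^{2} = -24
  [x^{2} e^{x}]:  \frac{3 A^{2} B}{2} = 12
  [e^{2 x}]:  \frac{B^{2}}{2} = 2
  [e^{3 x}]:  \frac{3 B^{3}}{2} = 12
Solving: A = -2, B = 2.
Check against the point condition:
  u(0, 0) = 2  ⟹  B = 2  ✓
Hence u(x, t) = - 2 x + 2 e^{x}.

Answer: u(x, t) = - 2 x + 2 e^{x}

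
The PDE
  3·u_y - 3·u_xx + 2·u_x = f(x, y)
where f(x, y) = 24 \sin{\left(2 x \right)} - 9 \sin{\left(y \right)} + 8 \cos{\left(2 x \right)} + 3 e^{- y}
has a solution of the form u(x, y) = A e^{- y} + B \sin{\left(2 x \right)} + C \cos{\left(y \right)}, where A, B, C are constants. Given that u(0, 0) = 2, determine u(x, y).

Substitute the ansatz u = A e^{- y} + B \sin{\left(2 x \right)} + C \cos{\left(y \right)} into the left-hand side.
Derivatives of the ansatz:
  u_y = - A e^{- y} - C \sin{\left(y \right)}
  u_xx = - 4 B \sin{\left(2 x \right)}
  u_x = 2 B \cos{\left(2 x \right)}
Term by term:
  3·u_y = - 3 A e^{- y} - 3 C \sin{\left(y \right)}
  -3·u_xx = 12 B \sin{\left(2 x \right)}
  2·u_x = 4 B \cos{\left(2 x \right)}
So the left-hand side equals
  - 3 A e^{- y} + 12 B \sin{\left(2 x \right)} + 4 B \cos{\left(2 x \right)} - 3 C \sin{\left(y \right)}
This must equal f(x, y) = 24 \sin{\left(2 x \right)} - 9 \sin{\left(y \right)} + 8 \cos{\left(2 x \right)} + 3 e^{- y} identically.
Matching coefficients of the independent functions:
  [e^{- y}]:  - 3 A = 3
  [\sin{\left(2 x \right)}]:  12 B = 24
  [\sin{\left(y \right)}]:  - 3 C = -9
  [\cos{\left(2 x \right)}]:  4 B = 8
Solving: A = -1, B = 2, C = 3.
Check against the point condition:
  u(0, 0) = 2  ⟹  A + C = 2  ✓
Hence u(x, y) = 2 \sin{\left(2 x \right)} + 3 \cos{\left(y \right)} - e^{- y}.

Answer: u(x, y) = 2 \sin{\left(2 x \right)} + 3 \cos{\left(y \right)} - e^{- y}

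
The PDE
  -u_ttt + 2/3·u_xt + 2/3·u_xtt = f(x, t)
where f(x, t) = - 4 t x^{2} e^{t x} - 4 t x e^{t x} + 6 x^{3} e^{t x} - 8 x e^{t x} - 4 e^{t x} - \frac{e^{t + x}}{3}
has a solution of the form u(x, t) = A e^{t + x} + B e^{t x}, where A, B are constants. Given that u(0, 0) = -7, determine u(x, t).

Answer: u(x, t) = - 6 e^{t x} - e^{t + x}

Derivation:
Substitute the ansatz u = A e^{t + x} + B e^{t x} into the left-hand side.
Derivatives of the ansatz:
  u_ttt = A e^{t} e^{x} + B x^{3} e^{t x}
  u_xt = A e^{t} e^{x} + B t x e^{t x} + B e^{t x}
  u_xtt = A e^{t} e^{x} + B t x^{2} e^{t x} + 2 B x e^{t x}
Term by term:
  -u_ttt = - A e^{t} e^{x} - B x^{3} e^{t x}
  2/3·u_xt = \frac{2 A e^{t} e^{x}}{3} + \frac{2 B t x e^{t x}}{3} + \frac{2 B e^{t x}}{3}
  2/3·u_xtt = \frac{2 A e^{t} e^{x}}{3} + \frac{2 B t x^{2} e^{t x}}{3} + \frac{4 B x e^{t x}}{3}
So the left-hand side equals
  \frac{A e^{t} e^{x}}{3} + \frac{2 B t x^{2} e^{t x}}{3} + \frac{2 B t x e^{t x}}{3} - B x^{3} e^{t x} + \frac{4 B x e^{t x}}{3} + \frac{2 B e^{t x}}{3}
This must equal f(x, t) identically; expanded, f = - 4 t x^{2} e^{t x} - 4 t x e^{t x} + 6 x^{3} e^{t x} - 8 x e^{t x} - \frac{e^{t} e^{x}}{3} - 4 e^{t x}.
Matching coefficients of the independent functions:
  [x e^{t x}]:  \frac{4 B}{3} = -8
  [x^{3} e^{t x}]:  - B = 6
  [e^{t} e^{x}]:  \frac{A}{3} = - \frac{1}{3}
  [t x e^{t x}, t x^{2} e^{t x}, e^{t x}]:  \frac{2 B}{3} = -4
Solving: A = -1, B = -6.
Check against the point condition:
  u(0, 0) = -7  ⟹  A + B = -7  ✓
Hence u(x, t) = - 6 e^{t x} - e^{t + x}.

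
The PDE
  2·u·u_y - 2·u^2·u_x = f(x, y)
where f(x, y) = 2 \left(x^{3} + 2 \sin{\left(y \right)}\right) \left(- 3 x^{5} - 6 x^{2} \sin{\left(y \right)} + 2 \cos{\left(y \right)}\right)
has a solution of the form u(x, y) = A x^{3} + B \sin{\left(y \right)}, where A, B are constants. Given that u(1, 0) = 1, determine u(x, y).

Substitute the ansatz u = A x^{3} + B \sin{\left(y \right)} into the left-hand side.
Derivatives of the ansatz:
  u_y = B \cos{\left(y \right)}
  u_x = 3 A x^{2}
Term by term:
  2·u·u_y = 2 A B x^{3} \cos{\left(y \right)} + 2 B^{2} \sin{\left(y \right)} \cos{\left(y \right)}
  -2·u^2·u_x = - 6 A^{3} x^{8} - 12 A^{2} B x^{5} \sin{\left(y \right)} - 6 A B^{2} x^{2} \sin^{2}{\left(y \right)}
So the left-hand side equals
  - 6 A^{3} x^{8} - 12 A^{2} B x^{5} \sin{\left(y \right)} - 6 A B^{2} x^{2} \sin^{2}{\left(y \right)} + 2 A B x^{3} \cos{\left(y \right)} + 2 B^{2} \sin{\left(y \right)} \cos{\left(y \right)}
This must equal f(x, y) identically; expanded, f = - 6 x^{8} - 24 x^{5} \sin{\left(y \right)} + 4 x^{3} \cos{\left(y \right)} - 24 x^{2} \sin^{2}{\left(y \right)} + 8 \sin{\left(y \right)} \cos{\left(y \right)}.
Matching coefficients of the independent functions:
  [x^{8}]:  - 6 A^{3} = -6
  [x^{2} \sin^{2}{\left(y \right)}]:  - 6 A B^{2} = -24
  [x^{3} \cos{\left(y \right)}]:  2 A B = 4
  [x^{5} \sin{\left(y \right)}]:  - 12 A^{2} B = -24
  [\sin{\left(y \right)} \cos{\left(y \right)}]:  2 B^{2} = 8
Solving: A = 1, B = 2.
Check against the point condition:
  u(1, 0) = 1  ⟹  A = 1  ✓
Hence u(x, y) = x^{3} + 2 \sin{\left(y \right)}.

Answer: u(x, y) = x^{3} + 2 \sin{\left(y \right)}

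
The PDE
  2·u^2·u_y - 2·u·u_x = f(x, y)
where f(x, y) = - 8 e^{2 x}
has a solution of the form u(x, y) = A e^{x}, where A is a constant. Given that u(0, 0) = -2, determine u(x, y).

Answer: u(x, y) = - 2 e^{x}

Derivation:
Substitute the ansatz u = A e^{x} into the left-hand side.
Derivatives of the ansatz:
  u_y = 0
  u_x = A e^{x}
Term by term:
  2·u^2·u_y = 0
  -2·u·u_x = - 2 A^{2} e^{2 x}
So the left-hand side equals
  - 2 A^{2} e^{2 x}
This must equal f(x, y) = - 8 e^{2 x} identically.
Matching coefficients of the independent functions:
  [e^{2 x}]:  - 2 A^{2} = -8
These equations allow (A) = (-2) or (2).
Impose the point condition(s):
  u(0, 0) = -2  ⟹  A = -2
Only A = -2 satisfies everything.
Hence u(x, y) = - 2 e^{x}.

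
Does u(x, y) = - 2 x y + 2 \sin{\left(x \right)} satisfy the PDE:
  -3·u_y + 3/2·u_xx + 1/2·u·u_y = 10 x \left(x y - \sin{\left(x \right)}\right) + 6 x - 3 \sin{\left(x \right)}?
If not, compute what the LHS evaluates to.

Answer: No, the LHS evaluates to 2 x \left(x y - \sin{\left(x \right)}\right) + 6 x - 3 \sin{\left(x \right)}

Derivation:
Evaluate each term of the left-hand side for u = - 2 x y + 2 \sin{\left(x \right)}.
Derivatives:
  u_y = - 2 x
  u_xx = - 2 \sin{\left(x \right)}
Terms:
  -3·u_y = 6 x
  3/2·u_xx = - 3 \sin{\left(x \right)}
  1/2·u·u_y = 2 x \left(x y - \sin{\left(x \right)}\right)
Sum: LHS = 2 x \left(x y - \sin{\left(x \right)}\right) + 6 x - 3 \sin{\left(x \right)}
Given right-hand side: 10 x \left(x y - \sin{\left(x \right)}\right) + 6 x - 3 \sin{\left(x \right)}. Difference LHS − RHS = 8 x \left(- x y + \sin{\left(x \right)}\right) ≠ 0, so u is not a solution.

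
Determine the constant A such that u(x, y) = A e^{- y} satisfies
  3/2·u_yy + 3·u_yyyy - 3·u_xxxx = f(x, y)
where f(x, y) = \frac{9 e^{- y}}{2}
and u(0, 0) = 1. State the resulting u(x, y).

Substitute the ansatz u = A e^{- y} into the left-hand side.
Derivatives of the ansatz:
  u_yy = A e^{- y}
  u_yyyy = A e^{- y}
  u_xxxx = 0
Term by term:
  3/2·u_yy = \frac{3 A e^{- y}}{2}
  3·u_yyyy = 3 A e^{- y}
  -3·u_xxxx = 0
So the left-hand side equals
  \frac{9 A e^{- y}}{2}
This must equal f(x, y) = \frac{9 e^{- y}}{2} identically.
Matching coefficients of the independent functions:
  [e^{- y}]:  \frac{9 A}{2} = \frac{9}{2}
Solving: A = 1.
Check against the point condition:
  u(0, 0) = 1  ⟹  A = 1  ✓
Hence u(x, y) = e^{- y}.

Answer: u(x, y) = e^{- y}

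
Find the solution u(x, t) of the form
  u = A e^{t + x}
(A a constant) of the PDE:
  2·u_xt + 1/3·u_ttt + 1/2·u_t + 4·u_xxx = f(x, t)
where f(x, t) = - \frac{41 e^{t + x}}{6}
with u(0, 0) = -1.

Substitute the ansatz u = A e^{t + x} into the left-hand side.
Derivatives of the ansatz:
  u_xt = A e^{t} e^{x}
  u_ttt = A e^{t} e^{x}
  u_t = A e^{t} e^{x}
  u_xxx = A e^{t} e^{x}
Term by term:
  2·u_xt = 2 A e^{t} e^{x}
  1/3·u_ttt = \frac{A e^{t} e^{x}}{3}
  1/2·u_t = \frac{A e^{t} e^{x}}{2}
  4·u_xxx = 4 A e^{t} e^{x}
So the left-hand side equals
  \frac{41 A e^{t} e^{x}}{6}
This must equal f(x, t) identically; expanded, f = - \frac{41 e^{t} e^{x}}{6}.
Matching coefficients of the independent functions:
  [e^{t} e^{x}]:  \frac{41 A}{6} = - \frac{41}{6}
Solving: A = -1.
Check against the point condition:
  u(0, 0) = -1  ⟹  A = -1  ✓
Hence u(x, t) = - e^{t + x}.

Answer: u(x, t) = - e^{t + x}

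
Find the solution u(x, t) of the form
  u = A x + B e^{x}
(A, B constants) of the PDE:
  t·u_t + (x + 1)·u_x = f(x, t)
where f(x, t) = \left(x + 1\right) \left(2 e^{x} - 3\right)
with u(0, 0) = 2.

Answer: u(x, t) = - 3 x + 2 e^{x}

Derivation:
Substitute the ansatz u = A x + B e^{x} into the left-hand side.
Derivatives of the ansatz:
  u_t = 0
  u_x = A + B e^{x}
Term by term:
  t·u_t = 0
  (x + 1)·u_x = A x + A + B x e^{x} + B e^{x}
So the left-hand side equals
  A x + A + B x e^{x} + B e^{x}
This must equal f(x, t) identically; expanded, f = 2 x e^{x} - 3 x + 2 e^{x} - 3.
Matching coefficients of the independent functions:
  [constant term, x]:  A = -3
  [x e^{x}, e^{x}]:  B = 2
Solving: A = -3, B = 2.
Check against the point condition:
  u(0, 0) = 2  ⟹  B = 2  ✓
Hence u(x, t) = - 3 x + 2 e^{x}.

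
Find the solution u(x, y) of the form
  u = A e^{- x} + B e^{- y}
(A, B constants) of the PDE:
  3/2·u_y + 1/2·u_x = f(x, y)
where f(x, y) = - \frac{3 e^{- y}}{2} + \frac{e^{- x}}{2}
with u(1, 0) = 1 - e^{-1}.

Substitute the ansatz u = A e^{- x} + B e^{- y} into the left-hand side.
Derivatives of the ansatz:
  u_y = - B e^{- y}
  u_x = - A e^{- x}
Term by term:
  3/2·u_y = - \frac{3 B e^{- y}}{2}
  1/2·u_x = - \frac{A e^{- x}}{2}
So the left-hand side equals
  - \frac{A e^{- x}}{2} - \frac{3 B e^{- y}}{2}
This must equal f(x, y) = - \frac{3 e^{- y}}{2} + \frac{e^{- x}}{2} identically.
Matching coefficients of the independent functions:
  [e^{- x}]:  - \frac{A}{2} = \frac{1}{2}
  [e^{- y}]:  - \frac{3 B}{2} = - \frac{3}{2}
Solving: A = -1, B = 1.
Check against the point condition:
  u(1, 0) = 1 - e^{-1}  ⟹  \frac{A}{e} + B = 1 - e^{-1}  ✓
Hence u(x, y) = e^{- y} - e^{- x}.

Answer: u(x, y) = e^{- y} - e^{- x}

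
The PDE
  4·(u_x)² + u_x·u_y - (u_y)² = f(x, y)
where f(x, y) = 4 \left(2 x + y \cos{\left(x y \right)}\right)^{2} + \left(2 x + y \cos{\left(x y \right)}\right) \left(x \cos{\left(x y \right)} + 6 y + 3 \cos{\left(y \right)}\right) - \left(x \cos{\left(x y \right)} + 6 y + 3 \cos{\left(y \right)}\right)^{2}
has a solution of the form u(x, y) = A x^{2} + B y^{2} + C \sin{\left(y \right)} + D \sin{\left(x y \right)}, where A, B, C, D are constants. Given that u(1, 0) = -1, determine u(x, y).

Substitute the ansatz u = A x^{2} + B y^{2} + C \sin{\left(y \right)} + D \sin{\left(x y \right)} into the left-hand side.
Derivatives of the ansatz:
  u_x = 2 A x + D y \cos{\left(x y \right)}
  u_y = 2 B y + C \cos{\left(y \right)} + D x \cos{\left(x y \right)}
Term by term:
  4·(u_x)² = 16 A^{2} x^{2} + 16 A D x y \cos{\left(x y \right)} + 4 D^{2} y^{2} \cos^{2}{\left(x y \right)}
  u_x·u_y = 4 A B x y + 2 A C x \cos{\left(y \right)} + 2 A D x^{2} \cos{\left(x y \right)} + 2 B D y^{2} \cos{\left(x y \right)} + C D y \cos{\left(y \right)} \cos{\left(x y \right)} + D^{2} x y \cos^{2}{\left(x y \right)}
  -(u_y)² = - 4 B^{2} y^{2} - 4 B C y \cos{\left(y \right)} - 4 B D x y \cos{\left(x y \right)} - C^{2} \cos^{2}{\left(y \right)} - 2 C D x \cos{\left(y \right)} \cos{\left(x y \right)} - D^{2} x^{2} \cos^{2}{\left(x y \right)}
So the left-hand side equals
  16 A^{2} x^{2} + 4 A B x y + 2 A C x \cos{\left(y \right)} + 2 A D x^{2} \cos{\left(x y \right)} + 16 A D x y \cos{\left(x y \right)} - 4 B^{2} y^{2} - 4 B C y \cos{\left(y \right)} - 4 B D x y \cos{\left(x y \right)} + 2 B D y^{2} \cos{\left(x y \right)} - C^{2} \cos^{2}{\left(y \right)} - 2 C D x \cos{\left(y \right)} \cos{\left(x y \right)} + C D y \cos{\left(y \right)} \cos{\left(x y \right)} - D^{2} x^{2} \cos^{2}{\left(x y \right)} + D^{2} x y \cos^{2}{\left(x y \right)} + 4 D^{2} y^{2} \cos^{2}{\left(x y \right)}
This must equal f(x, y) identically; expanded, f = - x^{2} \cos^{2}{\left(x y \right)} + 2 x^{2} \cos{\left(x y \right)} + 16 x^{2} + x y \cos^{2}{\left(x y \right)} + 4 x y \cos{\left(x y \right)} + 12 x y - 6 x \cos{\left(y \right)} \cos{\left(x y \right)} + 6 x \cos{\left(y \right)} + 4 y^{2} \cos^{2}{\left(x y \right)} + 6 y^{2} \cos{\left(x y \right)} - 36 y^{2} + 3 y \cos{\left(y \right)} \cos{\left(x y \right)} - 36 y \cos{\left(y \right)} - 9 \cos^{2}{\left(y \right)}.
Matching coefficients of the independent functions:
  [x^{2}]:  16 A^{2} = 16
  [y^{2}]:  - 4 B^{2} = -36
  [x y]:  4 A B = 12
  [x \cos{\left(y \right)}]:  2 A C = 6
  [x^{2} \cos{\left(x y \right)}]:  2 A D = 2
  [x^{2} \cos^{2}{\left(x y \right)}]:  - D^{2} = -1
  [y \cos{\left(y \right)}]:  - 4 B C = -36
  [y^{2} \cos{\left(x y \right)}]:  2 B D = 6
  [y^{2} \cos^{2}{\left(x y \right)}]:  4 D^{2} = 4
  [x y \cos{\left(x y \right)}]:  16 A D - 4 B D = 4
  [x y \cos^{2}{\left(x y \right)}]:  D^{2} = 1
  [x \cos{\left(y \right)} \cos{\left(x y \right)}]:  - 2 C D = -6
  [y \cos{\left(y \right)} \cos{\left(x y \right)}]:  C D = 3
  [\cos^{2}{\left(y \right)}]:  - C^{2} = -9
These equations allow (A, B, C, D) = (-1, -3, -3, -1) or (1, 3, 3, 1).
Impose the point condition(s):
  u(1, 0) = -1  ⟹  A = -1
Only A = -1, B = -3, C = -3, D = -1 satisfies everything.
Hence u(x, y) = - x^{2} - 3 y^{2} - 3 \sin{\left(y \right)} - \sin{\left(x y \right)}.

Answer: u(x, y) = - x^{2} - 3 y^{2} - 3 \sin{\left(y \right)} - \sin{\left(x y \right)}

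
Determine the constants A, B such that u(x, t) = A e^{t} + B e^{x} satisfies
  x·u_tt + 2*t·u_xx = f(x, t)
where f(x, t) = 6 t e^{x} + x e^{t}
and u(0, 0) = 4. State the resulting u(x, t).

Substitute the ansatz u = A e^{t} + B e^{x} into the left-hand side.
Derivatives of the ansatz:
  u_tt = A e^{t}
  u_xx = B e^{x}
Term by term:
  x·u_tt = A x e^{t}
  2*t·u_xx = 2 B t e^{x}
So the left-hand side equals
  A x e^{t} + 2 B t e^{x}
This must equal f(x, t) = 6 t e^{x} + x e^{t} identically.
Matching coefficients of the independent functions:
  [t e^{x}]:  2 B = 6
  [x e^{t}]:  A = 1
Solving: A = 1, B = 3.
Check against the point condition:
  u(0, 0) = 4  ⟹  A + B = 4  ✓
Hence u(x, t) = e^{t} + 3 e^{x}.

Answer: u(x, t) = e^{t} + 3 e^{x}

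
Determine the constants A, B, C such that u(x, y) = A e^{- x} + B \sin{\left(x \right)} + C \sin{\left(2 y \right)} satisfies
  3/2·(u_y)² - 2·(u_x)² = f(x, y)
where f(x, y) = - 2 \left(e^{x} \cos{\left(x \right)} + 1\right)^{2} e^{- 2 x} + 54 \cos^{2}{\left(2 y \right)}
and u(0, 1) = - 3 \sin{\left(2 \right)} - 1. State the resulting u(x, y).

Substitute the ansatz u = A e^{- x} + B \sin{\left(x \right)} + C \sin{\left(2 y \right)} into the left-hand side.
Derivatives of the ansatz:
  u_y = 2 C \cos{\left(2 y \right)}
  u_x = - A e^{- x} + B \cos{\left(x \right)}
Term by term:
  3/2·(u_y)² = 6 C^{2} \cos^{2}{\left(2 y \right)}
  -2·(u_x)² = - 2 A^{2} e^{- 2 x} + 4 A B e^{- x} \cos{\left(x \right)} - 2 B^{2} \cos^{2}{\left(x \right)}
So the left-hand side equals
  - 2 A^{2} e^{- 2 x} + 4 A B e^{- x} \cos{\left(x \right)} - 2 B^{2} \cos^{2}{\left(x \right)} + 6 C^{2} \cos^{2}{\left(2 y \right)}
This must equal f(x, y) identically; expanded, f = - 2 \cos^{2}{\left(x \right)} + 54 \cos^{2}{\left(2 y \right)} - 4 e^{- x} \cos{\left(x \right)} - 2 e^{- 2 x}.
Matching coefficients of the independent functions:
  [e^{- x} \cos{\left(x \right)}]:  4 A B = -4
  [e^{- 2 x}]:  - 2 A^{2} = -2
  [\cos^{2}{\left(x \right)}]:  - 2 B^{2} = -2
  [\cos^{2}{\left(2 y \right)}]:  6 C^{2} = 54
These equations allow (A, B, C) = (-1, 1, -3) or (-1, 1, 3) or (1, -1, -3) or (1, -1, 3).
Impose the point condition(s):
  u(0, 1) = - 3 \sin{\left(2 \right)} - 1  ⟹  A + C \sin{\left(2 \right)} = - 3 \sin{\left(2 \right)} - 1
Only A = -1, B = 1, C = -3 satisfies everything.
Hence u(x, y) = \sin{\left(x \right)} - 3 \sin{\left(2 y \right)} - e^{- x}.

Answer: u(x, y) = \sin{\left(x \right)} - 3 \sin{\left(2 y \right)} - e^{- x}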